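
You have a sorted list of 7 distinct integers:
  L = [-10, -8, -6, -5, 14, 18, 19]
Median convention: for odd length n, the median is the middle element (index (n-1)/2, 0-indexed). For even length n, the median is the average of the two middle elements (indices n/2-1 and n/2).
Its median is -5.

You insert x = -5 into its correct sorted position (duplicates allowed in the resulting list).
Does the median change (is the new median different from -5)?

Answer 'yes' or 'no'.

Answer: no

Derivation:
Old median = -5
Insert x = -5
New median = -5
Changed? no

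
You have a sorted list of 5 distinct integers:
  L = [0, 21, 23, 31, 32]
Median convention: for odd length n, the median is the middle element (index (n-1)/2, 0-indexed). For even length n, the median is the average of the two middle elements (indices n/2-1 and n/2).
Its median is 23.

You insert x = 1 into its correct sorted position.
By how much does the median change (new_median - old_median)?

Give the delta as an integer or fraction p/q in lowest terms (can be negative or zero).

Old median = 23
After inserting x = 1: new sorted = [0, 1, 21, 23, 31, 32]
New median = 22
Delta = 22 - 23 = -1

Answer: -1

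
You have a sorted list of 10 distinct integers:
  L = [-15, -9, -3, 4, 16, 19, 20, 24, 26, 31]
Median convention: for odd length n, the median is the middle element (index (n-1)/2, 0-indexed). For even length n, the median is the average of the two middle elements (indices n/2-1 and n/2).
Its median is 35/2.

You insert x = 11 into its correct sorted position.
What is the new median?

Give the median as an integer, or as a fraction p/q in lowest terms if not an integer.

Answer: 16

Derivation:
Old list (sorted, length 10): [-15, -9, -3, 4, 16, 19, 20, 24, 26, 31]
Old median = 35/2
Insert x = 11
Old length even (10). Middle pair: indices 4,5 = 16,19.
New length odd (11). New median = single middle element.
x = 11: 4 elements are < x, 6 elements are > x.
New sorted list: [-15, -9, -3, 4, 11, 16, 19, 20, 24, 26, 31]
New median = 16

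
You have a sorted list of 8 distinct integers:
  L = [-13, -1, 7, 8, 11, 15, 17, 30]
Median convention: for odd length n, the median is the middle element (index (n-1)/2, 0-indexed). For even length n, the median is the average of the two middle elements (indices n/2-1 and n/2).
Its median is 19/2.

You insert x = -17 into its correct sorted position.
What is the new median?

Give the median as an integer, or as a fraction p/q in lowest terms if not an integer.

Old list (sorted, length 8): [-13, -1, 7, 8, 11, 15, 17, 30]
Old median = 19/2
Insert x = -17
Old length even (8). Middle pair: indices 3,4 = 8,11.
New length odd (9). New median = single middle element.
x = -17: 0 elements are < x, 8 elements are > x.
New sorted list: [-17, -13, -1, 7, 8, 11, 15, 17, 30]
New median = 8

Answer: 8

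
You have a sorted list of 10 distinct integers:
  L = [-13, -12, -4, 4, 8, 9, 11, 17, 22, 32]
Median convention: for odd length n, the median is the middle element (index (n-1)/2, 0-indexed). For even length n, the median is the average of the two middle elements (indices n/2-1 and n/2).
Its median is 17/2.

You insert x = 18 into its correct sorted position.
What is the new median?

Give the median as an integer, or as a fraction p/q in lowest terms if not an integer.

Answer: 9

Derivation:
Old list (sorted, length 10): [-13, -12, -4, 4, 8, 9, 11, 17, 22, 32]
Old median = 17/2
Insert x = 18
Old length even (10). Middle pair: indices 4,5 = 8,9.
New length odd (11). New median = single middle element.
x = 18: 8 elements are < x, 2 elements are > x.
New sorted list: [-13, -12, -4, 4, 8, 9, 11, 17, 18, 22, 32]
New median = 9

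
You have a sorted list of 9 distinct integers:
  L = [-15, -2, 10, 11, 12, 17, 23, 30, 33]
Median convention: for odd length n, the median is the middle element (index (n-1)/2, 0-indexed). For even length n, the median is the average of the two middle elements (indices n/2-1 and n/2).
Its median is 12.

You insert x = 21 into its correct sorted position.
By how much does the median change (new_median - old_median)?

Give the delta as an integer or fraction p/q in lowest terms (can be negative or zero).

Old median = 12
After inserting x = 21: new sorted = [-15, -2, 10, 11, 12, 17, 21, 23, 30, 33]
New median = 29/2
Delta = 29/2 - 12 = 5/2

Answer: 5/2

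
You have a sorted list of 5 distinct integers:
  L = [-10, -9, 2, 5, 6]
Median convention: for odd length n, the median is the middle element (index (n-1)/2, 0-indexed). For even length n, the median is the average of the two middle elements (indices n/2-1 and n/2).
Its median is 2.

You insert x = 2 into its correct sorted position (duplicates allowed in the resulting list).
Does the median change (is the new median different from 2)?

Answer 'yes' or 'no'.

Old median = 2
Insert x = 2
New median = 2
Changed? no

Answer: no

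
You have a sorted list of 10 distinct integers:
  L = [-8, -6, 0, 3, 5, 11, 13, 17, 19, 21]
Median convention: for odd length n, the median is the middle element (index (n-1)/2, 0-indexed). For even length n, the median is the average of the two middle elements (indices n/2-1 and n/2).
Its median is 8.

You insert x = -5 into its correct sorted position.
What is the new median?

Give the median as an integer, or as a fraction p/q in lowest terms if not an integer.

Old list (sorted, length 10): [-8, -6, 0, 3, 5, 11, 13, 17, 19, 21]
Old median = 8
Insert x = -5
Old length even (10). Middle pair: indices 4,5 = 5,11.
New length odd (11). New median = single middle element.
x = -5: 2 elements are < x, 8 elements are > x.
New sorted list: [-8, -6, -5, 0, 3, 5, 11, 13, 17, 19, 21]
New median = 5

Answer: 5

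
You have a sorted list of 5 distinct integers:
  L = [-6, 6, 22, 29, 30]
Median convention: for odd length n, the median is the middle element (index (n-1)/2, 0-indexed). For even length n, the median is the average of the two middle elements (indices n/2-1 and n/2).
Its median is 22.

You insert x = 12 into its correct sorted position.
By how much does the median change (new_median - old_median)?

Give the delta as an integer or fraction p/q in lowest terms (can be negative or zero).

Answer: -5

Derivation:
Old median = 22
After inserting x = 12: new sorted = [-6, 6, 12, 22, 29, 30]
New median = 17
Delta = 17 - 22 = -5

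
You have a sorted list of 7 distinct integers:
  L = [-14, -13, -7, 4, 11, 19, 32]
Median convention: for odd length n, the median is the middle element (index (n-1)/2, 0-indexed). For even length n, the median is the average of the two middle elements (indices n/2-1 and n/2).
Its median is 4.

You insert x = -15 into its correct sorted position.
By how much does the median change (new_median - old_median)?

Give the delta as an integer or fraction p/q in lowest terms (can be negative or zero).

Answer: -11/2

Derivation:
Old median = 4
After inserting x = -15: new sorted = [-15, -14, -13, -7, 4, 11, 19, 32]
New median = -3/2
Delta = -3/2 - 4 = -11/2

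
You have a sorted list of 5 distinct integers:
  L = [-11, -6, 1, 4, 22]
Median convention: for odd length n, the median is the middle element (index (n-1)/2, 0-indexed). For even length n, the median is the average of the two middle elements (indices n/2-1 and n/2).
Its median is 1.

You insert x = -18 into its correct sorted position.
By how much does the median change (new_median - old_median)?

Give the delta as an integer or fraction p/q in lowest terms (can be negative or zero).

Old median = 1
After inserting x = -18: new sorted = [-18, -11, -6, 1, 4, 22]
New median = -5/2
Delta = -5/2 - 1 = -7/2

Answer: -7/2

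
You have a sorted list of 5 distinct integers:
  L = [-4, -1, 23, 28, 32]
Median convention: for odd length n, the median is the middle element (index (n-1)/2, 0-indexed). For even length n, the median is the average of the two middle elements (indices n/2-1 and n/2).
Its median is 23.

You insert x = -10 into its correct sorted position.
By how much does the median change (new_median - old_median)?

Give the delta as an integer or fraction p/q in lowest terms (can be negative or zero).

Answer: -12

Derivation:
Old median = 23
After inserting x = -10: new sorted = [-10, -4, -1, 23, 28, 32]
New median = 11
Delta = 11 - 23 = -12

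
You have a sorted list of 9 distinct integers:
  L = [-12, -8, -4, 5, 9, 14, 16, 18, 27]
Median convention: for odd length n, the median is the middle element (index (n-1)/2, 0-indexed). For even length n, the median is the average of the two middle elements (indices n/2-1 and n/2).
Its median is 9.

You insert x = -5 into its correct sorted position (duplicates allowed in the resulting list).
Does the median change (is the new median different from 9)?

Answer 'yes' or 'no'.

Old median = 9
Insert x = -5
New median = 7
Changed? yes

Answer: yes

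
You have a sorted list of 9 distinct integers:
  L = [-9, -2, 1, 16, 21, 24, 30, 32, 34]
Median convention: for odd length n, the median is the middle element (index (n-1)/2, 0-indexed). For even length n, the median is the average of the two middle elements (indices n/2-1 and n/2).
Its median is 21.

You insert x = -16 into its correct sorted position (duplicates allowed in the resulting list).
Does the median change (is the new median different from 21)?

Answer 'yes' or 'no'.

Answer: yes

Derivation:
Old median = 21
Insert x = -16
New median = 37/2
Changed? yes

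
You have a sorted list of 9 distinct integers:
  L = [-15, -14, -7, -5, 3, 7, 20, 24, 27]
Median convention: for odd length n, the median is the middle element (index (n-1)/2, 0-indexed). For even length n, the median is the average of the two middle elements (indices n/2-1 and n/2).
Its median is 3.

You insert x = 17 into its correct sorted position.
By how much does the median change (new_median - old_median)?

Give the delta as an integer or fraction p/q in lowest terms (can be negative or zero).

Old median = 3
After inserting x = 17: new sorted = [-15, -14, -7, -5, 3, 7, 17, 20, 24, 27]
New median = 5
Delta = 5 - 3 = 2

Answer: 2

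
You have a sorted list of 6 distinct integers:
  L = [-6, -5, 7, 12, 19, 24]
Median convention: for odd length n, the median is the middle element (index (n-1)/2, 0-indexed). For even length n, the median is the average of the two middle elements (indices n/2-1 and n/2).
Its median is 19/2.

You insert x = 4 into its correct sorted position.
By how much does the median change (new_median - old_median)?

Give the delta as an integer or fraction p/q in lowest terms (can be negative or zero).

Old median = 19/2
After inserting x = 4: new sorted = [-6, -5, 4, 7, 12, 19, 24]
New median = 7
Delta = 7 - 19/2 = -5/2

Answer: -5/2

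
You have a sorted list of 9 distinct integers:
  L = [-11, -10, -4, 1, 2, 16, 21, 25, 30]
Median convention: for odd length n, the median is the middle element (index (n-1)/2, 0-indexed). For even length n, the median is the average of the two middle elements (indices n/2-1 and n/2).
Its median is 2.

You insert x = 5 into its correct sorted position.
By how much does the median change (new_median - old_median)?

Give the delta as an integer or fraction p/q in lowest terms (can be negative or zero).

Answer: 3/2

Derivation:
Old median = 2
After inserting x = 5: new sorted = [-11, -10, -4, 1, 2, 5, 16, 21, 25, 30]
New median = 7/2
Delta = 7/2 - 2 = 3/2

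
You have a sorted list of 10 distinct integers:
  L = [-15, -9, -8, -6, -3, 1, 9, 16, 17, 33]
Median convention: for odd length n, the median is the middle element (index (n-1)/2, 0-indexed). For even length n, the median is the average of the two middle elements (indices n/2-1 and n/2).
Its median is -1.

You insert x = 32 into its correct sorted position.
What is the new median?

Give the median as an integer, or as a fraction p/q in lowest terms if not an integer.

Old list (sorted, length 10): [-15, -9, -8, -6, -3, 1, 9, 16, 17, 33]
Old median = -1
Insert x = 32
Old length even (10). Middle pair: indices 4,5 = -3,1.
New length odd (11). New median = single middle element.
x = 32: 9 elements are < x, 1 elements are > x.
New sorted list: [-15, -9, -8, -6, -3, 1, 9, 16, 17, 32, 33]
New median = 1

Answer: 1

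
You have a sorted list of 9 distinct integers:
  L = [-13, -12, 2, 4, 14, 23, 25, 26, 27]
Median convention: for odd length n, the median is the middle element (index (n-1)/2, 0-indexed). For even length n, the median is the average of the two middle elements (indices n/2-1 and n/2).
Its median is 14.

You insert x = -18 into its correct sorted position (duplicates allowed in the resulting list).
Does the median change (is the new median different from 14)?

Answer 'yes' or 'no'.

Answer: yes

Derivation:
Old median = 14
Insert x = -18
New median = 9
Changed? yes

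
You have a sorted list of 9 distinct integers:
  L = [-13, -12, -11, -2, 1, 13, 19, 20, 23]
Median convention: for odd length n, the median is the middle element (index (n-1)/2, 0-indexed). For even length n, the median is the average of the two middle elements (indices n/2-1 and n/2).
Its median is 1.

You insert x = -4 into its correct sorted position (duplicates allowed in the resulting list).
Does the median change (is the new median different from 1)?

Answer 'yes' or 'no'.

Answer: yes

Derivation:
Old median = 1
Insert x = -4
New median = -1/2
Changed? yes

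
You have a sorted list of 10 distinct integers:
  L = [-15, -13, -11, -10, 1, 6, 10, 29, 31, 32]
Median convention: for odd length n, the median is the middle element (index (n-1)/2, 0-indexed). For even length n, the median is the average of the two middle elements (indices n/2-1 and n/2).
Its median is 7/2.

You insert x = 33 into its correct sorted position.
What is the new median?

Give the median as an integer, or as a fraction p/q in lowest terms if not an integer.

Answer: 6

Derivation:
Old list (sorted, length 10): [-15, -13, -11, -10, 1, 6, 10, 29, 31, 32]
Old median = 7/2
Insert x = 33
Old length even (10). Middle pair: indices 4,5 = 1,6.
New length odd (11). New median = single middle element.
x = 33: 10 elements are < x, 0 elements are > x.
New sorted list: [-15, -13, -11, -10, 1, 6, 10, 29, 31, 32, 33]
New median = 6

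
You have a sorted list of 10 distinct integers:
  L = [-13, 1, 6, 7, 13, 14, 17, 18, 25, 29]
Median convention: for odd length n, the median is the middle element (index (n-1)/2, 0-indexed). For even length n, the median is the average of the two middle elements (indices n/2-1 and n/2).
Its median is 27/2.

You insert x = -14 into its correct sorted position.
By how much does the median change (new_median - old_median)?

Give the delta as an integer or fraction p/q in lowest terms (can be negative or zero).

Old median = 27/2
After inserting x = -14: new sorted = [-14, -13, 1, 6, 7, 13, 14, 17, 18, 25, 29]
New median = 13
Delta = 13 - 27/2 = -1/2

Answer: -1/2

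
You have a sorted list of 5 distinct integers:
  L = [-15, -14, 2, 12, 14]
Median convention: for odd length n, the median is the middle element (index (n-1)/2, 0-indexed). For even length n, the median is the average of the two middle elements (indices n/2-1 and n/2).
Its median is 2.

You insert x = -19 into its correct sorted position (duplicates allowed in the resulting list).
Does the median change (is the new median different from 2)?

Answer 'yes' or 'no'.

Old median = 2
Insert x = -19
New median = -6
Changed? yes

Answer: yes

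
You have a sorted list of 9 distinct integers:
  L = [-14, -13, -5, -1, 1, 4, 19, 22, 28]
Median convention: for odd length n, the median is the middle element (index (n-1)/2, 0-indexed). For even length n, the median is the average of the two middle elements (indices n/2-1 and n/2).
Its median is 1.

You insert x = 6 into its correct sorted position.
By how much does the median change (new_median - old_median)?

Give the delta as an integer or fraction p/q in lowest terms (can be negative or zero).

Answer: 3/2

Derivation:
Old median = 1
After inserting x = 6: new sorted = [-14, -13, -5, -1, 1, 4, 6, 19, 22, 28]
New median = 5/2
Delta = 5/2 - 1 = 3/2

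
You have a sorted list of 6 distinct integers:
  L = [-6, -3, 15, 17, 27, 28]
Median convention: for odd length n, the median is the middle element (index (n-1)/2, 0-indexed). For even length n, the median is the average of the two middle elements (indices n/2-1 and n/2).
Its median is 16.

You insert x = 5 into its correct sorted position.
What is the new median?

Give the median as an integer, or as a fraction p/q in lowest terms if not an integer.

Answer: 15

Derivation:
Old list (sorted, length 6): [-6, -3, 15, 17, 27, 28]
Old median = 16
Insert x = 5
Old length even (6). Middle pair: indices 2,3 = 15,17.
New length odd (7). New median = single middle element.
x = 5: 2 elements are < x, 4 elements are > x.
New sorted list: [-6, -3, 5, 15, 17, 27, 28]
New median = 15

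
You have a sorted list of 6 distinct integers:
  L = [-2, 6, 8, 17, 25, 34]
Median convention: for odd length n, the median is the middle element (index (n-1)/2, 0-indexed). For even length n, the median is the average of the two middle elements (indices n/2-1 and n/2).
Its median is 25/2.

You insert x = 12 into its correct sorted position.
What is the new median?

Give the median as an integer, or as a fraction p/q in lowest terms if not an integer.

Answer: 12

Derivation:
Old list (sorted, length 6): [-2, 6, 8, 17, 25, 34]
Old median = 25/2
Insert x = 12
Old length even (6). Middle pair: indices 2,3 = 8,17.
New length odd (7). New median = single middle element.
x = 12: 3 elements are < x, 3 elements are > x.
New sorted list: [-2, 6, 8, 12, 17, 25, 34]
New median = 12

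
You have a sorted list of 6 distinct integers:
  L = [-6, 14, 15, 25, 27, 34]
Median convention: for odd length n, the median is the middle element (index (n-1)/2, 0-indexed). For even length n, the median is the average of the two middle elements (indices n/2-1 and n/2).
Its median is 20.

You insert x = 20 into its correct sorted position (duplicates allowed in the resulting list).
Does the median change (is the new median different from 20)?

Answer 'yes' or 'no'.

Answer: no

Derivation:
Old median = 20
Insert x = 20
New median = 20
Changed? no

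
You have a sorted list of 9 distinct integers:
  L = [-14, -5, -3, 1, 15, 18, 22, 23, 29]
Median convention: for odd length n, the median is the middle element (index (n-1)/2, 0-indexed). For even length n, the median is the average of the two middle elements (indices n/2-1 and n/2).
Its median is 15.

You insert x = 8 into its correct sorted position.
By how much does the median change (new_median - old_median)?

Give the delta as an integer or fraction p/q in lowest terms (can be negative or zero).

Answer: -7/2

Derivation:
Old median = 15
After inserting x = 8: new sorted = [-14, -5, -3, 1, 8, 15, 18, 22, 23, 29]
New median = 23/2
Delta = 23/2 - 15 = -7/2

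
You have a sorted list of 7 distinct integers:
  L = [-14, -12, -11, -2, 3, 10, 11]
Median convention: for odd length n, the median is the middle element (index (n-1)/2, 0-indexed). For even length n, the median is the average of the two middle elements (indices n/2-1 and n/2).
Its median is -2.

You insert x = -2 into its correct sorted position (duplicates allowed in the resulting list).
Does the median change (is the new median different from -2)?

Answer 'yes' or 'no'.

Old median = -2
Insert x = -2
New median = -2
Changed? no

Answer: no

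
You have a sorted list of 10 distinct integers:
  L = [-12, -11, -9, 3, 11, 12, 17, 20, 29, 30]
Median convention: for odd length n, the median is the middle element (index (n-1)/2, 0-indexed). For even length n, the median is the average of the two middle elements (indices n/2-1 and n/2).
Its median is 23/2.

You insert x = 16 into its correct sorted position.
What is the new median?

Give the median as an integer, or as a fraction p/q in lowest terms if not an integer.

Answer: 12

Derivation:
Old list (sorted, length 10): [-12, -11, -9, 3, 11, 12, 17, 20, 29, 30]
Old median = 23/2
Insert x = 16
Old length even (10). Middle pair: indices 4,5 = 11,12.
New length odd (11). New median = single middle element.
x = 16: 6 elements are < x, 4 elements are > x.
New sorted list: [-12, -11, -9, 3, 11, 12, 16, 17, 20, 29, 30]
New median = 12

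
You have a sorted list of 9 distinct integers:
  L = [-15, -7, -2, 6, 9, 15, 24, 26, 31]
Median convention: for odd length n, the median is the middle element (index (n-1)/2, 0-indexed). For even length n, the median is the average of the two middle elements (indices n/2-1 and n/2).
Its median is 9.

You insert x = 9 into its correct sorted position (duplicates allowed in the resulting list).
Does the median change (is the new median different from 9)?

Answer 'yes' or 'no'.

Answer: no

Derivation:
Old median = 9
Insert x = 9
New median = 9
Changed? no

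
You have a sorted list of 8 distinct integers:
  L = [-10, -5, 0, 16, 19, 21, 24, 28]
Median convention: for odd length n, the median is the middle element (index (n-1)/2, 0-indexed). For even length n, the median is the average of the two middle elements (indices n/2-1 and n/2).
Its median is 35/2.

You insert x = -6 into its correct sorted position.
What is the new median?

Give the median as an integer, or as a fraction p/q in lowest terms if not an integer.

Old list (sorted, length 8): [-10, -5, 0, 16, 19, 21, 24, 28]
Old median = 35/2
Insert x = -6
Old length even (8). Middle pair: indices 3,4 = 16,19.
New length odd (9). New median = single middle element.
x = -6: 1 elements are < x, 7 elements are > x.
New sorted list: [-10, -6, -5, 0, 16, 19, 21, 24, 28]
New median = 16

Answer: 16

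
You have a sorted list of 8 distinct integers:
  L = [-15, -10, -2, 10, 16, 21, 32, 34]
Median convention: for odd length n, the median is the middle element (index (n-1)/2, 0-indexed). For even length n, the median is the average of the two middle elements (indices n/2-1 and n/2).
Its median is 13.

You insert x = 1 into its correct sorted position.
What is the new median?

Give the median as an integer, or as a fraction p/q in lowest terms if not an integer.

Answer: 10

Derivation:
Old list (sorted, length 8): [-15, -10, -2, 10, 16, 21, 32, 34]
Old median = 13
Insert x = 1
Old length even (8). Middle pair: indices 3,4 = 10,16.
New length odd (9). New median = single middle element.
x = 1: 3 elements are < x, 5 elements are > x.
New sorted list: [-15, -10, -2, 1, 10, 16, 21, 32, 34]
New median = 10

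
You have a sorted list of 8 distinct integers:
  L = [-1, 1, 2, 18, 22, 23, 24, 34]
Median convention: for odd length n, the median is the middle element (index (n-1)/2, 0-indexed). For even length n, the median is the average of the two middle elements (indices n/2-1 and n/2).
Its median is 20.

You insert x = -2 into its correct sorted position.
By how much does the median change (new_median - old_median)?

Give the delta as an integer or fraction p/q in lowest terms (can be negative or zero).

Answer: -2

Derivation:
Old median = 20
After inserting x = -2: new sorted = [-2, -1, 1, 2, 18, 22, 23, 24, 34]
New median = 18
Delta = 18 - 20 = -2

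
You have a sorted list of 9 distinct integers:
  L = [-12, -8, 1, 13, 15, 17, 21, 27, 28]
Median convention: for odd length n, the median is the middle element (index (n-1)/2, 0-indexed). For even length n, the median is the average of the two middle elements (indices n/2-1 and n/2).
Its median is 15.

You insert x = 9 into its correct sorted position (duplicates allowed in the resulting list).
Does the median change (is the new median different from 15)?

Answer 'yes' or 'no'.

Answer: yes

Derivation:
Old median = 15
Insert x = 9
New median = 14
Changed? yes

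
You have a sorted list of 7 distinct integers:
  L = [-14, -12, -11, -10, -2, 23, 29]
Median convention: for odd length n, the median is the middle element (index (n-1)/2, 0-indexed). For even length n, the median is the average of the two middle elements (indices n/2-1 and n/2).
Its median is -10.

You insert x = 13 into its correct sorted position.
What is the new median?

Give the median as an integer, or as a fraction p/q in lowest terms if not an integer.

Old list (sorted, length 7): [-14, -12, -11, -10, -2, 23, 29]
Old median = -10
Insert x = 13
Old length odd (7). Middle was index 3 = -10.
New length even (8). New median = avg of two middle elements.
x = 13: 5 elements are < x, 2 elements are > x.
New sorted list: [-14, -12, -11, -10, -2, 13, 23, 29]
New median = -6

Answer: -6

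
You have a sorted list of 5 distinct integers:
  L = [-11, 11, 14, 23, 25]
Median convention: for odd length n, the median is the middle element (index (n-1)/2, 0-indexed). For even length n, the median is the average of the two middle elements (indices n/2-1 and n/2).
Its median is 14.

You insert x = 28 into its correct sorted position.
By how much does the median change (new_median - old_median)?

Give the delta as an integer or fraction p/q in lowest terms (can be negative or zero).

Old median = 14
After inserting x = 28: new sorted = [-11, 11, 14, 23, 25, 28]
New median = 37/2
Delta = 37/2 - 14 = 9/2

Answer: 9/2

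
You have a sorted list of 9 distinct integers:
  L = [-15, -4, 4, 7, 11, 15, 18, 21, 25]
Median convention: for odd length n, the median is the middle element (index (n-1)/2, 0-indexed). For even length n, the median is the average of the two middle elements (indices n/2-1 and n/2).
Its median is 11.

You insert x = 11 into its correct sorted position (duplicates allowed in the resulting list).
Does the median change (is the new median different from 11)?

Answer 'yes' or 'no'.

Old median = 11
Insert x = 11
New median = 11
Changed? no

Answer: no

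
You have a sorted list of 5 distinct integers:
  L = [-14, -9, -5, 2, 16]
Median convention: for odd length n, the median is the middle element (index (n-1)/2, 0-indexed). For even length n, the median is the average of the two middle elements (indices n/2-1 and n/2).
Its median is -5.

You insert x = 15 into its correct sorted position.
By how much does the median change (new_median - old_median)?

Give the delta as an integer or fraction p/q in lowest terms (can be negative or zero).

Answer: 7/2

Derivation:
Old median = -5
After inserting x = 15: new sorted = [-14, -9, -5, 2, 15, 16]
New median = -3/2
Delta = -3/2 - -5 = 7/2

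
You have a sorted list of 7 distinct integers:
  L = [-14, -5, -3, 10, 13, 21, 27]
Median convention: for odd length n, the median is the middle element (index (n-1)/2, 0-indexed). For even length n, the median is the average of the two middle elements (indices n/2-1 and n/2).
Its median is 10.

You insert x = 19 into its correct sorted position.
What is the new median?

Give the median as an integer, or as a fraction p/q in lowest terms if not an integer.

Answer: 23/2

Derivation:
Old list (sorted, length 7): [-14, -5, -3, 10, 13, 21, 27]
Old median = 10
Insert x = 19
Old length odd (7). Middle was index 3 = 10.
New length even (8). New median = avg of two middle elements.
x = 19: 5 elements are < x, 2 elements are > x.
New sorted list: [-14, -5, -3, 10, 13, 19, 21, 27]
New median = 23/2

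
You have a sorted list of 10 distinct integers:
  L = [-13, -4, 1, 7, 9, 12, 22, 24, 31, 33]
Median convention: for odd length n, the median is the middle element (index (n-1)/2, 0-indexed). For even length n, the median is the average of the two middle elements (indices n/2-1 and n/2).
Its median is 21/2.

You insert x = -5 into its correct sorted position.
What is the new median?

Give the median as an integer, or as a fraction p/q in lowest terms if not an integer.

Answer: 9

Derivation:
Old list (sorted, length 10): [-13, -4, 1, 7, 9, 12, 22, 24, 31, 33]
Old median = 21/2
Insert x = -5
Old length even (10). Middle pair: indices 4,5 = 9,12.
New length odd (11). New median = single middle element.
x = -5: 1 elements are < x, 9 elements are > x.
New sorted list: [-13, -5, -4, 1, 7, 9, 12, 22, 24, 31, 33]
New median = 9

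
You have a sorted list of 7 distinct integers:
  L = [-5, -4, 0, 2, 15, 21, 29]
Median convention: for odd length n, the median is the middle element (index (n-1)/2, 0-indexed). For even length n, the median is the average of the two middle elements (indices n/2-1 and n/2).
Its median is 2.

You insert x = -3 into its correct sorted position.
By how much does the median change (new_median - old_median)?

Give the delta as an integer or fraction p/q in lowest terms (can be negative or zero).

Old median = 2
After inserting x = -3: new sorted = [-5, -4, -3, 0, 2, 15, 21, 29]
New median = 1
Delta = 1 - 2 = -1

Answer: -1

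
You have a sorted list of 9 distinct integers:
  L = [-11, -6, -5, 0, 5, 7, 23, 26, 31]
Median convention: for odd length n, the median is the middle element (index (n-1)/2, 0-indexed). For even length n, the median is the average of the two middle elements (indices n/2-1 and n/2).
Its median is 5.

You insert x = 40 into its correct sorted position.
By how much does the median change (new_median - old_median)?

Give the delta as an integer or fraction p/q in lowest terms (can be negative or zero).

Answer: 1

Derivation:
Old median = 5
After inserting x = 40: new sorted = [-11, -6, -5, 0, 5, 7, 23, 26, 31, 40]
New median = 6
Delta = 6 - 5 = 1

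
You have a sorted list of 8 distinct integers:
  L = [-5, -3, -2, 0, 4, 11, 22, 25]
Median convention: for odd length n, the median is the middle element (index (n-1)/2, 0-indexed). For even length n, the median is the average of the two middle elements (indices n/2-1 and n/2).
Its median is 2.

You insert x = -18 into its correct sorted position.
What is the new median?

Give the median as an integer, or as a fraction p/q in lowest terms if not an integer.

Answer: 0

Derivation:
Old list (sorted, length 8): [-5, -3, -2, 0, 4, 11, 22, 25]
Old median = 2
Insert x = -18
Old length even (8). Middle pair: indices 3,4 = 0,4.
New length odd (9). New median = single middle element.
x = -18: 0 elements are < x, 8 elements are > x.
New sorted list: [-18, -5, -3, -2, 0, 4, 11, 22, 25]
New median = 0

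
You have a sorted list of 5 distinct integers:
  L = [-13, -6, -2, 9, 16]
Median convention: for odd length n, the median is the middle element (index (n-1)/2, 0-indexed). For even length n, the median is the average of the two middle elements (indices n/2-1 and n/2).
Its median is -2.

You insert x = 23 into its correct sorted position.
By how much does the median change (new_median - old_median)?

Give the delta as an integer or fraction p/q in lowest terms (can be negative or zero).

Old median = -2
After inserting x = 23: new sorted = [-13, -6, -2, 9, 16, 23]
New median = 7/2
Delta = 7/2 - -2 = 11/2

Answer: 11/2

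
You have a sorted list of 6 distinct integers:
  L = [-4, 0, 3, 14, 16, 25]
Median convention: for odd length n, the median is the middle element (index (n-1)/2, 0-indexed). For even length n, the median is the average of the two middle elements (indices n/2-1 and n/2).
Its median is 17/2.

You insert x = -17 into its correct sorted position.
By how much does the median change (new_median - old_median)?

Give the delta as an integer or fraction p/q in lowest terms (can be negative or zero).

Answer: -11/2

Derivation:
Old median = 17/2
After inserting x = -17: new sorted = [-17, -4, 0, 3, 14, 16, 25]
New median = 3
Delta = 3 - 17/2 = -11/2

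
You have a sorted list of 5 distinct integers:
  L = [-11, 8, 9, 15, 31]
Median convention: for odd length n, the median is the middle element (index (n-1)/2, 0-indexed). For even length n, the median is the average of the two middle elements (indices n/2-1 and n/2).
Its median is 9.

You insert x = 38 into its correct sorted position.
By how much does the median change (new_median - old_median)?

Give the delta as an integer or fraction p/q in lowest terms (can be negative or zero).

Answer: 3

Derivation:
Old median = 9
After inserting x = 38: new sorted = [-11, 8, 9, 15, 31, 38]
New median = 12
Delta = 12 - 9 = 3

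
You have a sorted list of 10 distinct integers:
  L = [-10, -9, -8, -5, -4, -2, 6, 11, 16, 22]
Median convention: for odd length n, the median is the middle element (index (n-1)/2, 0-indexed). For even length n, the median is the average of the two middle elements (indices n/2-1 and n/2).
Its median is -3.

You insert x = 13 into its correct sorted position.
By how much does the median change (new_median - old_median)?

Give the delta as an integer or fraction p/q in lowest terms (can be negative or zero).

Old median = -3
After inserting x = 13: new sorted = [-10, -9, -8, -5, -4, -2, 6, 11, 13, 16, 22]
New median = -2
Delta = -2 - -3 = 1

Answer: 1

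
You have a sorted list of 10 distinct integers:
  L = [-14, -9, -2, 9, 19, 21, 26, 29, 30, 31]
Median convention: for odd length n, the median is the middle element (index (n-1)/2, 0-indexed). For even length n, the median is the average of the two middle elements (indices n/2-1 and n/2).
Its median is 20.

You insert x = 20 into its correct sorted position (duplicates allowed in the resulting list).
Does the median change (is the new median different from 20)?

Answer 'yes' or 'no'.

Old median = 20
Insert x = 20
New median = 20
Changed? no

Answer: no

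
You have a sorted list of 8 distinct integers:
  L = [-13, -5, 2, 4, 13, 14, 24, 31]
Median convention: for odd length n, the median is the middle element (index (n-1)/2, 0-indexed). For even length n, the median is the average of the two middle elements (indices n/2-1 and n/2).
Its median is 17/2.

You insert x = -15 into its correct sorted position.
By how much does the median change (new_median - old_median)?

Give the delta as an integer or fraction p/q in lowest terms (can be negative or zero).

Answer: -9/2

Derivation:
Old median = 17/2
After inserting x = -15: new sorted = [-15, -13, -5, 2, 4, 13, 14, 24, 31]
New median = 4
Delta = 4 - 17/2 = -9/2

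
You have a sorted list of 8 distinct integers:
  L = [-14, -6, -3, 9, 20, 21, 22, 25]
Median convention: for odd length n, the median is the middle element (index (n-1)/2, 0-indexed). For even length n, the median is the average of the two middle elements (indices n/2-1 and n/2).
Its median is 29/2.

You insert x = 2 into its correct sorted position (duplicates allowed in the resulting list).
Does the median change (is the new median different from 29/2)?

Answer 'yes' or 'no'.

Answer: yes

Derivation:
Old median = 29/2
Insert x = 2
New median = 9
Changed? yes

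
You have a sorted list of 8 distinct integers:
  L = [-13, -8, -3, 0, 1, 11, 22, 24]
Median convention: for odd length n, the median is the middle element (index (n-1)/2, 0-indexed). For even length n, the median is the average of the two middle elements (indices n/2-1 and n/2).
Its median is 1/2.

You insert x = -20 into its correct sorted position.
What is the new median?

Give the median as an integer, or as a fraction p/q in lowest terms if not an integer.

Old list (sorted, length 8): [-13, -8, -3, 0, 1, 11, 22, 24]
Old median = 1/2
Insert x = -20
Old length even (8). Middle pair: indices 3,4 = 0,1.
New length odd (9). New median = single middle element.
x = -20: 0 elements are < x, 8 elements are > x.
New sorted list: [-20, -13, -8, -3, 0, 1, 11, 22, 24]
New median = 0

Answer: 0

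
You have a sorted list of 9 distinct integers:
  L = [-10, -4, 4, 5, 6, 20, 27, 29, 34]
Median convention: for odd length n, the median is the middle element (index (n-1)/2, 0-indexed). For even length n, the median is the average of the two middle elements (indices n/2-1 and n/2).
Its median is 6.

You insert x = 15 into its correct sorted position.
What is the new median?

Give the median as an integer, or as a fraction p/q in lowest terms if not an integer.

Answer: 21/2

Derivation:
Old list (sorted, length 9): [-10, -4, 4, 5, 6, 20, 27, 29, 34]
Old median = 6
Insert x = 15
Old length odd (9). Middle was index 4 = 6.
New length even (10). New median = avg of two middle elements.
x = 15: 5 elements are < x, 4 elements are > x.
New sorted list: [-10, -4, 4, 5, 6, 15, 20, 27, 29, 34]
New median = 21/2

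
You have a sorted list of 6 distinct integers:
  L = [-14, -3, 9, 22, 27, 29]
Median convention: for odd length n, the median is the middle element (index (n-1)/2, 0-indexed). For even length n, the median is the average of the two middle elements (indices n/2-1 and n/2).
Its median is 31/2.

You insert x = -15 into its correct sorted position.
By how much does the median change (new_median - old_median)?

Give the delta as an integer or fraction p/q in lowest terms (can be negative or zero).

Old median = 31/2
After inserting x = -15: new sorted = [-15, -14, -3, 9, 22, 27, 29]
New median = 9
Delta = 9 - 31/2 = -13/2

Answer: -13/2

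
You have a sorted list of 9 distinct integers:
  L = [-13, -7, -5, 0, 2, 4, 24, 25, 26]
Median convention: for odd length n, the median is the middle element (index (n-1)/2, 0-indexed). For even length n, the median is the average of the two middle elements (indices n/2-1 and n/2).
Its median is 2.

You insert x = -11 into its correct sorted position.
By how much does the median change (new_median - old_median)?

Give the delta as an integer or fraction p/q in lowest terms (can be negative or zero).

Old median = 2
After inserting x = -11: new sorted = [-13, -11, -7, -5, 0, 2, 4, 24, 25, 26]
New median = 1
Delta = 1 - 2 = -1

Answer: -1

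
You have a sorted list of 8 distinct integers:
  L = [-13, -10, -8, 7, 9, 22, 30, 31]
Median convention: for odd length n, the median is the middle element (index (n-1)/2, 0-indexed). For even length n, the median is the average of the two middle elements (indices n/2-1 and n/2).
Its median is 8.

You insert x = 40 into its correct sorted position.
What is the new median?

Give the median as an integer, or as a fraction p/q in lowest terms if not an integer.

Answer: 9

Derivation:
Old list (sorted, length 8): [-13, -10, -8, 7, 9, 22, 30, 31]
Old median = 8
Insert x = 40
Old length even (8). Middle pair: indices 3,4 = 7,9.
New length odd (9). New median = single middle element.
x = 40: 8 elements are < x, 0 elements are > x.
New sorted list: [-13, -10, -8, 7, 9, 22, 30, 31, 40]
New median = 9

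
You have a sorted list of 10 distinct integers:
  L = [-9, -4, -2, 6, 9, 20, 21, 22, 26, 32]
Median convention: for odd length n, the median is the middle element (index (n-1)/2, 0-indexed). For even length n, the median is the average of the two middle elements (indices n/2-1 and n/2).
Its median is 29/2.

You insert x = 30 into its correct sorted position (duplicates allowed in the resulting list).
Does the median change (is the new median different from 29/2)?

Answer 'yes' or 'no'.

Answer: yes

Derivation:
Old median = 29/2
Insert x = 30
New median = 20
Changed? yes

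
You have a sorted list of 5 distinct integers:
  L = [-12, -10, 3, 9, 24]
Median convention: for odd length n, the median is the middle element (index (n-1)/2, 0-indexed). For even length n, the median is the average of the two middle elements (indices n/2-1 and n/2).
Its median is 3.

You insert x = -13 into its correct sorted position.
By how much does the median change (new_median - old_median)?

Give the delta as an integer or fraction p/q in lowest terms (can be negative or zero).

Old median = 3
After inserting x = -13: new sorted = [-13, -12, -10, 3, 9, 24]
New median = -7/2
Delta = -7/2 - 3 = -13/2

Answer: -13/2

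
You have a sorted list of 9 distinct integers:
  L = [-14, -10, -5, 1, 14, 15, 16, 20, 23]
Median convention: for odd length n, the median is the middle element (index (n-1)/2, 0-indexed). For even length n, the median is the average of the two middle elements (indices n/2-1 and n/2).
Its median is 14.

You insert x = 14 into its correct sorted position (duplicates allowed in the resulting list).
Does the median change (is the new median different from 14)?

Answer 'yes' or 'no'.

Old median = 14
Insert x = 14
New median = 14
Changed? no

Answer: no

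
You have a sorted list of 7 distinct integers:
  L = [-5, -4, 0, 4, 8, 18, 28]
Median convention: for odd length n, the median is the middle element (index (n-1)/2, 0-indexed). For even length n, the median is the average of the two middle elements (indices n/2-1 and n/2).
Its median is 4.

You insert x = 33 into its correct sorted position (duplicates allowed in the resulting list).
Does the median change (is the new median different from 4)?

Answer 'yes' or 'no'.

Old median = 4
Insert x = 33
New median = 6
Changed? yes

Answer: yes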